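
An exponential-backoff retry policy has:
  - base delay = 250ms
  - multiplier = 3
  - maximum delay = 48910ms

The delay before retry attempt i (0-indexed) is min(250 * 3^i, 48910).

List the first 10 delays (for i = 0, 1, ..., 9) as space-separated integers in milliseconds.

Computing each delay:
  i=0: min(250*3^0, 48910) = 250
  i=1: min(250*3^1, 48910) = 750
  i=2: min(250*3^2, 48910) = 2250
  i=3: min(250*3^3, 48910) = 6750
  i=4: min(250*3^4, 48910) = 20250
  i=5: min(250*3^5, 48910) = 48910
  i=6: min(250*3^6, 48910) = 48910
  i=7: min(250*3^7, 48910) = 48910
  i=8: min(250*3^8, 48910) = 48910
  i=9: min(250*3^9, 48910) = 48910

Answer: 250 750 2250 6750 20250 48910 48910 48910 48910 48910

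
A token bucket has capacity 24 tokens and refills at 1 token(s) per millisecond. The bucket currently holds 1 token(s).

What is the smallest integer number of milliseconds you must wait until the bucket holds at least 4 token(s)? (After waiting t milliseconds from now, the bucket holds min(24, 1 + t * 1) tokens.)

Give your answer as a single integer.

Need 1 + t * 1 >= 4, so t >= 3/1.
Smallest integer t = ceil(3/1) = 3.

Answer: 3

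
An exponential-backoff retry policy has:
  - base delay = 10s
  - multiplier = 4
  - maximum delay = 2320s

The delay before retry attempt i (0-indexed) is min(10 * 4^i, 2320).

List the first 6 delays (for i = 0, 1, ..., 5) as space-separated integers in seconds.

Computing each delay:
  i=0: min(10*4^0, 2320) = 10
  i=1: min(10*4^1, 2320) = 40
  i=2: min(10*4^2, 2320) = 160
  i=3: min(10*4^3, 2320) = 640
  i=4: min(10*4^4, 2320) = 2320
  i=5: min(10*4^5, 2320) = 2320

Answer: 10 40 160 640 2320 2320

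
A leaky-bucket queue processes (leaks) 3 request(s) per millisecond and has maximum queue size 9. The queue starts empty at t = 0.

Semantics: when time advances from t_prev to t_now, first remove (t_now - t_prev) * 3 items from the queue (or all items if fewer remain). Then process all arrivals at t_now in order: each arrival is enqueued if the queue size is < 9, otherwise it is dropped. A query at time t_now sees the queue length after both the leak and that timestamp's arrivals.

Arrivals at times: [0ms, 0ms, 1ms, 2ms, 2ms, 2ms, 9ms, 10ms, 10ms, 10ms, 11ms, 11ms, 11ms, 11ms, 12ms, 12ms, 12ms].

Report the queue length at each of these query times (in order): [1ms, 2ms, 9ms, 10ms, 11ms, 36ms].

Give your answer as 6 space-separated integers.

Queue lengths at query times:
  query t=1ms: backlog = 1
  query t=2ms: backlog = 3
  query t=9ms: backlog = 1
  query t=10ms: backlog = 3
  query t=11ms: backlog = 4
  query t=36ms: backlog = 0

Answer: 1 3 1 3 4 0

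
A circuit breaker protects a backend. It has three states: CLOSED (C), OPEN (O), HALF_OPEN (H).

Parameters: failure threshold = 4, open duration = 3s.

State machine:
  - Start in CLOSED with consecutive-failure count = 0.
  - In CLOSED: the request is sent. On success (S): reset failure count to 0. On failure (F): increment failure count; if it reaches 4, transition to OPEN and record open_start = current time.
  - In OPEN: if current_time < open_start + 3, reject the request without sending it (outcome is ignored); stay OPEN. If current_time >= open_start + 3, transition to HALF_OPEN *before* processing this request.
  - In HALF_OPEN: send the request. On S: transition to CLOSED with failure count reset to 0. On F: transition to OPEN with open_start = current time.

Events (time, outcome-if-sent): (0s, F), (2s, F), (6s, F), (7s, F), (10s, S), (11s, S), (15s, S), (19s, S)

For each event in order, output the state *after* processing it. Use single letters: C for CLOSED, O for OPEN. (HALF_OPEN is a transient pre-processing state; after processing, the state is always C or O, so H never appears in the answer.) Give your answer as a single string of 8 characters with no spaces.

State after each event:
  event#1 t=0s outcome=F: state=CLOSED
  event#2 t=2s outcome=F: state=CLOSED
  event#3 t=6s outcome=F: state=CLOSED
  event#4 t=7s outcome=F: state=OPEN
  event#5 t=10s outcome=S: state=CLOSED
  event#6 t=11s outcome=S: state=CLOSED
  event#7 t=15s outcome=S: state=CLOSED
  event#8 t=19s outcome=S: state=CLOSED

Answer: CCCOCCCC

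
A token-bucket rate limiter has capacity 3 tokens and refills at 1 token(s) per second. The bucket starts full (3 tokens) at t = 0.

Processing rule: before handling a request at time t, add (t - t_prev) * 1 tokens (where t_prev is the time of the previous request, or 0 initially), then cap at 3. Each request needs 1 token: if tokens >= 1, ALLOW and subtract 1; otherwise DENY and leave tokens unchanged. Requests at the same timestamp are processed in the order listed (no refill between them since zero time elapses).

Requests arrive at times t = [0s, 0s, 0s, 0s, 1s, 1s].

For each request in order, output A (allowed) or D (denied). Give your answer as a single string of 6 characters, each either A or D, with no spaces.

Simulating step by step:
  req#1 t=0s: ALLOW
  req#2 t=0s: ALLOW
  req#3 t=0s: ALLOW
  req#4 t=0s: DENY
  req#5 t=1s: ALLOW
  req#6 t=1s: DENY

Answer: AAADAD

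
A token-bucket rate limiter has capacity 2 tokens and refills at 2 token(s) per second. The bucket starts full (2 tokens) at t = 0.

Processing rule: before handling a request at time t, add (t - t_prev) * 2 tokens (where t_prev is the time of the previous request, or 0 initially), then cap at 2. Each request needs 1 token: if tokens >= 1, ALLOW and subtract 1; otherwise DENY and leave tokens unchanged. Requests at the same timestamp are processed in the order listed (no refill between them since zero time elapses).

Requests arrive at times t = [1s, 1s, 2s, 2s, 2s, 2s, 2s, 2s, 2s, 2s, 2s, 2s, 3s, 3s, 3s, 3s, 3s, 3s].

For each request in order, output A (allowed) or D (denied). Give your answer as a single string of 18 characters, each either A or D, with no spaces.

Simulating step by step:
  req#1 t=1s: ALLOW
  req#2 t=1s: ALLOW
  req#3 t=2s: ALLOW
  req#4 t=2s: ALLOW
  req#5 t=2s: DENY
  req#6 t=2s: DENY
  req#7 t=2s: DENY
  req#8 t=2s: DENY
  req#9 t=2s: DENY
  req#10 t=2s: DENY
  req#11 t=2s: DENY
  req#12 t=2s: DENY
  req#13 t=3s: ALLOW
  req#14 t=3s: ALLOW
  req#15 t=3s: DENY
  req#16 t=3s: DENY
  req#17 t=3s: DENY
  req#18 t=3s: DENY

Answer: AAAADDDDDDDDAADDDD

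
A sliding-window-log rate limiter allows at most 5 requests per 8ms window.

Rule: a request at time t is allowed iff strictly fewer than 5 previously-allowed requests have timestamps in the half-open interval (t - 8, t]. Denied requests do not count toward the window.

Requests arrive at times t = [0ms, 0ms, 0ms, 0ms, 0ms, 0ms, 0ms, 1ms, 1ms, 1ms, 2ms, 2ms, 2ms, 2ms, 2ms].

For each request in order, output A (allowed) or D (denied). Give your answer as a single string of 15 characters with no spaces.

Tracking allowed requests in the window:
  req#1 t=0ms: ALLOW
  req#2 t=0ms: ALLOW
  req#3 t=0ms: ALLOW
  req#4 t=0ms: ALLOW
  req#5 t=0ms: ALLOW
  req#6 t=0ms: DENY
  req#7 t=0ms: DENY
  req#8 t=1ms: DENY
  req#9 t=1ms: DENY
  req#10 t=1ms: DENY
  req#11 t=2ms: DENY
  req#12 t=2ms: DENY
  req#13 t=2ms: DENY
  req#14 t=2ms: DENY
  req#15 t=2ms: DENY

Answer: AAAAADDDDDDDDDD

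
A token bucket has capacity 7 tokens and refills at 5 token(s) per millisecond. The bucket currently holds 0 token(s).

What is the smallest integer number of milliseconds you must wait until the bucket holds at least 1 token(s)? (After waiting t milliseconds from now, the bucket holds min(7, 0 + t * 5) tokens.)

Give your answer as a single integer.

Need 0 + t * 5 >= 1, so t >= 1/5.
Smallest integer t = ceil(1/5) = 1.

Answer: 1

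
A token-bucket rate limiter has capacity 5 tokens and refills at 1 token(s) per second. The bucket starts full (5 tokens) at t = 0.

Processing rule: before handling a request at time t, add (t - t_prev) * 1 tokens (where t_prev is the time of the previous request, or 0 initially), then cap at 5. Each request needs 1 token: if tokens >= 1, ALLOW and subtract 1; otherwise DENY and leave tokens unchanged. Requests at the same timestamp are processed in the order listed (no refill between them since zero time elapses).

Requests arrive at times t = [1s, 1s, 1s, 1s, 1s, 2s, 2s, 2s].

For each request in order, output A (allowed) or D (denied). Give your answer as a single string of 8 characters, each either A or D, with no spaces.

Simulating step by step:
  req#1 t=1s: ALLOW
  req#2 t=1s: ALLOW
  req#3 t=1s: ALLOW
  req#4 t=1s: ALLOW
  req#5 t=1s: ALLOW
  req#6 t=2s: ALLOW
  req#7 t=2s: DENY
  req#8 t=2s: DENY

Answer: AAAAAADD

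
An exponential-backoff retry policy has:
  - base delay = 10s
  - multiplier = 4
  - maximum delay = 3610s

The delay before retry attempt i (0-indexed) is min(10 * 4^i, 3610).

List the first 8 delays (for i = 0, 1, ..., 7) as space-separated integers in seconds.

Answer: 10 40 160 640 2560 3610 3610 3610

Derivation:
Computing each delay:
  i=0: min(10*4^0, 3610) = 10
  i=1: min(10*4^1, 3610) = 40
  i=2: min(10*4^2, 3610) = 160
  i=3: min(10*4^3, 3610) = 640
  i=4: min(10*4^4, 3610) = 2560
  i=5: min(10*4^5, 3610) = 3610
  i=6: min(10*4^6, 3610) = 3610
  i=7: min(10*4^7, 3610) = 3610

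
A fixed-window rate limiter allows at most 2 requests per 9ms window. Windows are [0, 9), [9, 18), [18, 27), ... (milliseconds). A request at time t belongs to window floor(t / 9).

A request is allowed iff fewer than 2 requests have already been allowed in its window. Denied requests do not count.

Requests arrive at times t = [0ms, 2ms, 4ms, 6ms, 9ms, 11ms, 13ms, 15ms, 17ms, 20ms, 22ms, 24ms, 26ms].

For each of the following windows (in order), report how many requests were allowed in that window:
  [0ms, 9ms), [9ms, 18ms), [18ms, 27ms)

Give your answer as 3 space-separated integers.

Answer: 2 2 2

Derivation:
Processing requests:
  req#1 t=0ms (window 0): ALLOW
  req#2 t=2ms (window 0): ALLOW
  req#3 t=4ms (window 0): DENY
  req#4 t=6ms (window 0): DENY
  req#5 t=9ms (window 1): ALLOW
  req#6 t=11ms (window 1): ALLOW
  req#7 t=13ms (window 1): DENY
  req#8 t=15ms (window 1): DENY
  req#9 t=17ms (window 1): DENY
  req#10 t=20ms (window 2): ALLOW
  req#11 t=22ms (window 2): ALLOW
  req#12 t=24ms (window 2): DENY
  req#13 t=26ms (window 2): DENY

Allowed counts by window: 2 2 2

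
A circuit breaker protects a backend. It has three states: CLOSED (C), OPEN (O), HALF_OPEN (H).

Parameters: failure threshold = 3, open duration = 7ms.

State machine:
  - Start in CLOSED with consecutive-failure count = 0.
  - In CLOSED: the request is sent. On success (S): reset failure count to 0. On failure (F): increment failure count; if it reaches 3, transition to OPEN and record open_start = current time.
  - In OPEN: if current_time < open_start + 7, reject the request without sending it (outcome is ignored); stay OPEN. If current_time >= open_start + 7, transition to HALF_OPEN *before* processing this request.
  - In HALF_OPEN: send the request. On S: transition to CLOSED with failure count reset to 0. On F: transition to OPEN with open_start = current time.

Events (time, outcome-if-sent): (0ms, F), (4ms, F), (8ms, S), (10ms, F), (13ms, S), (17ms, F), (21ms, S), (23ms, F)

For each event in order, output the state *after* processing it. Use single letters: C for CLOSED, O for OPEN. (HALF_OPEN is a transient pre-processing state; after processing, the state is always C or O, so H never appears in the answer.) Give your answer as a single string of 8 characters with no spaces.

State after each event:
  event#1 t=0ms outcome=F: state=CLOSED
  event#2 t=4ms outcome=F: state=CLOSED
  event#3 t=8ms outcome=S: state=CLOSED
  event#4 t=10ms outcome=F: state=CLOSED
  event#5 t=13ms outcome=S: state=CLOSED
  event#6 t=17ms outcome=F: state=CLOSED
  event#7 t=21ms outcome=S: state=CLOSED
  event#8 t=23ms outcome=F: state=CLOSED

Answer: CCCCCCCC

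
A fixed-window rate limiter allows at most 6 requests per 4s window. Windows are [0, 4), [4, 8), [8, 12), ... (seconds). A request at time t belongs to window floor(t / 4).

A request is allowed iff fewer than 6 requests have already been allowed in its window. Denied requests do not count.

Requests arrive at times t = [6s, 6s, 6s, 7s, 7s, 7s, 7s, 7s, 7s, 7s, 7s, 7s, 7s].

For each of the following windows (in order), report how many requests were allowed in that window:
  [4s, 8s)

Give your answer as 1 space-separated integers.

Processing requests:
  req#1 t=6s (window 1): ALLOW
  req#2 t=6s (window 1): ALLOW
  req#3 t=6s (window 1): ALLOW
  req#4 t=7s (window 1): ALLOW
  req#5 t=7s (window 1): ALLOW
  req#6 t=7s (window 1): ALLOW
  req#7 t=7s (window 1): DENY
  req#8 t=7s (window 1): DENY
  req#9 t=7s (window 1): DENY
  req#10 t=7s (window 1): DENY
  req#11 t=7s (window 1): DENY
  req#12 t=7s (window 1): DENY
  req#13 t=7s (window 1): DENY

Allowed counts by window: 6

Answer: 6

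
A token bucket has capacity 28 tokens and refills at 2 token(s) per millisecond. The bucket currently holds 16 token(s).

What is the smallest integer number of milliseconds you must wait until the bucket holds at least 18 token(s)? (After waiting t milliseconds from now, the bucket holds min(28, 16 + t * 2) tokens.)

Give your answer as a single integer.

Answer: 1

Derivation:
Need 16 + t * 2 >= 18, so t >= 2/2.
Smallest integer t = ceil(2/2) = 1.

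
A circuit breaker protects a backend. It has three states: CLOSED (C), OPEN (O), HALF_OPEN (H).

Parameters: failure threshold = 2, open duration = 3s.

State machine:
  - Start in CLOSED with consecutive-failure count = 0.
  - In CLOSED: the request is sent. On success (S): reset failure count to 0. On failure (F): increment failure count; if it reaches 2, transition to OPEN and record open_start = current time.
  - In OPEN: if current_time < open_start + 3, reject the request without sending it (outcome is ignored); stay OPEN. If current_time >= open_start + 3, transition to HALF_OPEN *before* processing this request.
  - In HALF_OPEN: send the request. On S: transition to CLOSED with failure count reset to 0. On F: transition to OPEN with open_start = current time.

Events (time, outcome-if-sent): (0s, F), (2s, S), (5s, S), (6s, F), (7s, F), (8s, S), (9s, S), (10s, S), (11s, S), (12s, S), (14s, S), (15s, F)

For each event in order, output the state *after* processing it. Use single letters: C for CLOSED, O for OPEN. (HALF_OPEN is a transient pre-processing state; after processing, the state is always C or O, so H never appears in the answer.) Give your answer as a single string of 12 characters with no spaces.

Answer: CCCCOOOCCCCC

Derivation:
State after each event:
  event#1 t=0s outcome=F: state=CLOSED
  event#2 t=2s outcome=S: state=CLOSED
  event#3 t=5s outcome=S: state=CLOSED
  event#4 t=6s outcome=F: state=CLOSED
  event#5 t=7s outcome=F: state=OPEN
  event#6 t=8s outcome=S: state=OPEN
  event#7 t=9s outcome=S: state=OPEN
  event#8 t=10s outcome=S: state=CLOSED
  event#9 t=11s outcome=S: state=CLOSED
  event#10 t=12s outcome=S: state=CLOSED
  event#11 t=14s outcome=S: state=CLOSED
  event#12 t=15s outcome=F: state=CLOSED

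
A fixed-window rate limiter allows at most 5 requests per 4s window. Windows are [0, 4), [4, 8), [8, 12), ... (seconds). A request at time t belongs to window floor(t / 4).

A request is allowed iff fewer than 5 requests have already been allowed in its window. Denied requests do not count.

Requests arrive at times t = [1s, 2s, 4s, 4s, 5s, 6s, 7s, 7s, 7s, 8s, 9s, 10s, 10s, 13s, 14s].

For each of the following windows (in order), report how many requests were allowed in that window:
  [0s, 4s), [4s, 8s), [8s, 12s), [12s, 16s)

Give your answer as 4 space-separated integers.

Processing requests:
  req#1 t=1s (window 0): ALLOW
  req#2 t=2s (window 0): ALLOW
  req#3 t=4s (window 1): ALLOW
  req#4 t=4s (window 1): ALLOW
  req#5 t=5s (window 1): ALLOW
  req#6 t=6s (window 1): ALLOW
  req#7 t=7s (window 1): ALLOW
  req#8 t=7s (window 1): DENY
  req#9 t=7s (window 1): DENY
  req#10 t=8s (window 2): ALLOW
  req#11 t=9s (window 2): ALLOW
  req#12 t=10s (window 2): ALLOW
  req#13 t=10s (window 2): ALLOW
  req#14 t=13s (window 3): ALLOW
  req#15 t=14s (window 3): ALLOW

Allowed counts by window: 2 5 4 2

Answer: 2 5 4 2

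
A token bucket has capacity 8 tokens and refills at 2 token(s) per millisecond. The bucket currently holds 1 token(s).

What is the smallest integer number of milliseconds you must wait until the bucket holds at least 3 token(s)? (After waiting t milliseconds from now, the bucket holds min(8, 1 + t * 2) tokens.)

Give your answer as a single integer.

Need 1 + t * 2 >= 3, so t >= 2/2.
Smallest integer t = ceil(2/2) = 1.

Answer: 1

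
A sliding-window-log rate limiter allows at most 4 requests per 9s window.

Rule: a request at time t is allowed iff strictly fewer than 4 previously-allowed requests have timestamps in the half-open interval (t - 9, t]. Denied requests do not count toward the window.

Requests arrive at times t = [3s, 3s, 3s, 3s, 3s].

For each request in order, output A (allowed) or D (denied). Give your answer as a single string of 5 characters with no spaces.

Tracking allowed requests in the window:
  req#1 t=3s: ALLOW
  req#2 t=3s: ALLOW
  req#3 t=3s: ALLOW
  req#4 t=3s: ALLOW
  req#5 t=3s: DENY

Answer: AAAAD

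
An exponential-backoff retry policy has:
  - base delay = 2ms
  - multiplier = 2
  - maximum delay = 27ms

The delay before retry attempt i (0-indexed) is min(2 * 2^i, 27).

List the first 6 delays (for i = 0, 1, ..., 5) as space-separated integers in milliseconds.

Computing each delay:
  i=0: min(2*2^0, 27) = 2
  i=1: min(2*2^1, 27) = 4
  i=2: min(2*2^2, 27) = 8
  i=3: min(2*2^3, 27) = 16
  i=4: min(2*2^4, 27) = 27
  i=5: min(2*2^5, 27) = 27

Answer: 2 4 8 16 27 27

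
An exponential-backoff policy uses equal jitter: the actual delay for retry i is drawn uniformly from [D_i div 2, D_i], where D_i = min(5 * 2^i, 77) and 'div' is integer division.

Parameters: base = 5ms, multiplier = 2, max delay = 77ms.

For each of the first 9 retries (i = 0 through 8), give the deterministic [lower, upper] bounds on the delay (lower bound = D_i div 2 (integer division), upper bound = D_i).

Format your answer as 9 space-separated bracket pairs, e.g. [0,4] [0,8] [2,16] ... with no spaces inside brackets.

Computing bounds per retry:
  i=0: D_i=min(5*2^0,77)=5, bounds=[2,5]
  i=1: D_i=min(5*2^1,77)=10, bounds=[5,10]
  i=2: D_i=min(5*2^2,77)=20, bounds=[10,20]
  i=3: D_i=min(5*2^3,77)=40, bounds=[20,40]
  i=4: D_i=min(5*2^4,77)=77, bounds=[38,77]
  i=5: D_i=min(5*2^5,77)=77, bounds=[38,77]
  i=6: D_i=min(5*2^6,77)=77, bounds=[38,77]
  i=7: D_i=min(5*2^7,77)=77, bounds=[38,77]
  i=8: D_i=min(5*2^8,77)=77, bounds=[38,77]

Answer: [2,5] [5,10] [10,20] [20,40] [38,77] [38,77] [38,77] [38,77] [38,77]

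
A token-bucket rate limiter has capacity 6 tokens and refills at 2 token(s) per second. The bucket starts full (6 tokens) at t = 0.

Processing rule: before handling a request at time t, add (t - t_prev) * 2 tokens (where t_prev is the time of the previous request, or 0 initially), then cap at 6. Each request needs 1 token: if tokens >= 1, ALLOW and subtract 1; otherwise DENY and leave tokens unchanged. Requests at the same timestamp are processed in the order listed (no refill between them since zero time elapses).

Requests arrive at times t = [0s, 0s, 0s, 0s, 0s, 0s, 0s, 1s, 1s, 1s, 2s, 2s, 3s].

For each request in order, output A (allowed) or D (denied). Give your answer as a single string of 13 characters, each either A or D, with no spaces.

Answer: AAAAAADAADAAA

Derivation:
Simulating step by step:
  req#1 t=0s: ALLOW
  req#2 t=0s: ALLOW
  req#3 t=0s: ALLOW
  req#4 t=0s: ALLOW
  req#5 t=0s: ALLOW
  req#6 t=0s: ALLOW
  req#7 t=0s: DENY
  req#8 t=1s: ALLOW
  req#9 t=1s: ALLOW
  req#10 t=1s: DENY
  req#11 t=2s: ALLOW
  req#12 t=2s: ALLOW
  req#13 t=3s: ALLOW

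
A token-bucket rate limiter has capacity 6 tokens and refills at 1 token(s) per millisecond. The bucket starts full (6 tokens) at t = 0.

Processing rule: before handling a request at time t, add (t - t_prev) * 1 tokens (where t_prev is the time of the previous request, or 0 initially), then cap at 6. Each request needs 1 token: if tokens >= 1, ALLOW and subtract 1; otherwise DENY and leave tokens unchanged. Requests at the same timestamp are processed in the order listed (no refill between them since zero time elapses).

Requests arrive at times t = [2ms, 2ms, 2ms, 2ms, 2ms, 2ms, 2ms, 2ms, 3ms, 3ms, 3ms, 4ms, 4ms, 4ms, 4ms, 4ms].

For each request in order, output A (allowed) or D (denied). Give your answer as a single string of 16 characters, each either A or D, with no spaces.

Simulating step by step:
  req#1 t=2ms: ALLOW
  req#2 t=2ms: ALLOW
  req#3 t=2ms: ALLOW
  req#4 t=2ms: ALLOW
  req#5 t=2ms: ALLOW
  req#6 t=2ms: ALLOW
  req#7 t=2ms: DENY
  req#8 t=2ms: DENY
  req#9 t=3ms: ALLOW
  req#10 t=3ms: DENY
  req#11 t=3ms: DENY
  req#12 t=4ms: ALLOW
  req#13 t=4ms: DENY
  req#14 t=4ms: DENY
  req#15 t=4ms: DENY
  req#16 t=4ms: DENY

Answer: AAAAAADDADDADDDD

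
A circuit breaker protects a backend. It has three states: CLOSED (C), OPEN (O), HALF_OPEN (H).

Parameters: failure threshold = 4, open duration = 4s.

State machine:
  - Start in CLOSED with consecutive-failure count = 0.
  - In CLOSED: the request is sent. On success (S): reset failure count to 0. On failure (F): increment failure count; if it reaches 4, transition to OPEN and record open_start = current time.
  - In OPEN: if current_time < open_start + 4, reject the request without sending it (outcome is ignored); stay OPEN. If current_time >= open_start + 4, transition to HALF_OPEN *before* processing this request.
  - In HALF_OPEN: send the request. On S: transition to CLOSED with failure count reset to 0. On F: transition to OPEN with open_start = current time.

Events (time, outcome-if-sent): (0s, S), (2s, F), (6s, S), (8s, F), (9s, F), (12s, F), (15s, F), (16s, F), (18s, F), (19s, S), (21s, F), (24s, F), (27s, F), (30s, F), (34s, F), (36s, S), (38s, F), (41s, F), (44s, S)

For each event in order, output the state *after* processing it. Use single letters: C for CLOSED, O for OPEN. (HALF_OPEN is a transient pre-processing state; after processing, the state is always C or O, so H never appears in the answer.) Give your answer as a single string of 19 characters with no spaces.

Answer: CCCCCCOOOCCCCOOOOOC

Derivation:
State after each event:
  event#1 t=0s outcome=S: state=CLOSED
  event#2 t=2s outcome=F: state=CLOSED
  event#3 t=6s outcome=S: state=CLOSED
  event#4 t=8s outcome=F: state=CLOSED
  event#5 t=9s outcome=F: state=CLOSED
  event#6 t=12s outcome=F: state=CLOSED
  event#7 t=15s outcome=F: state=OPEN
  event#8 t=16s outcome=F: state=OPEN
  event#9 t=18s outcome=F: state=OPEN
  event#10 t=19s outcome=S: state=CLOSED
  event#11 t=21s outcome=F: state=CLOSED
  event#12 t=24s outcome=F: state=CLOSED
  event#13 t=27s outcome=F: state=CLOSED
  event#14 t=30s outcome=F: state=OPEN
  event#15 t=34s outcome=F: state=OPEN
  event#16 t=36s outcome=S: state=OPEN
  event#17 t=38s outcome=F: state=OPEN
  event#18 t=41s outcome=F: state=OPEN
  event#19 t=44s outcome=S: state=CLOSED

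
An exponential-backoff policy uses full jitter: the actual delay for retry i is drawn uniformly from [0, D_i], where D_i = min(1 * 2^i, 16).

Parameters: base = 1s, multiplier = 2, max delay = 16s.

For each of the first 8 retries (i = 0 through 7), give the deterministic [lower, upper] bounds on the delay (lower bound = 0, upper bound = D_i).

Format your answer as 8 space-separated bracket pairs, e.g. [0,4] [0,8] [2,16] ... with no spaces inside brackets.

Answer: [0,1] [0,2] [0,4] [0,8] [0,16] [0,16] [0,16] [0,16]

Derivation:
Computing bounds per retry:
  i=0: D_i=min(1*2^0,16)=1, bounds=[0,1]
  i=1: D_i=min(1*2^1,16)=2, bounds=[0,2]
  i=2: D_i=min(1*2^2,16)=4, bounds=[0,4]
  i=3: D_i=min(1*2^3,16)=8, bounds=[0,8]
  i=4: D_i=min(1*2^4,16)=16, bounds=[0,16]
  i=5: D_i=min(1*2^5,16)=16, bounds=[0,16]
  i=6: D_i=min(1*2^6,16)=16, bounds=[0,16]
  i=7: D_i=min(1*2^7,16)=16, bounds=[0,16]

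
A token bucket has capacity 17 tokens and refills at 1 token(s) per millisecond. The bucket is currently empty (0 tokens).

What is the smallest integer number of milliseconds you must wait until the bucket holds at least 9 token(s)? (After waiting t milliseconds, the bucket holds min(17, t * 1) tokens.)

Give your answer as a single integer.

Answer: 9

Derivation:
Need t * 1 >= 9, so t >= 9/1.
Smallest integer t = ceil(9/1) = 9.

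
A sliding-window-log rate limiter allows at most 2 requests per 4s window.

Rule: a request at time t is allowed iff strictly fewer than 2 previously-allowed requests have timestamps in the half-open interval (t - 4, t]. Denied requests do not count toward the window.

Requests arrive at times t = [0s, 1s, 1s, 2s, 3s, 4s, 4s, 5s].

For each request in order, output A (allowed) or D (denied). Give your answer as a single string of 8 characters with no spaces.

Tracking allowed requests in the window:
  req#1 t=0s: ALLOW
  req#2 t=1s: ALLOW
  req#3 t=1s: DENY
  req#4 t=2s: DENY
  req#5 t=3s: DENY
  req#6 t=4s: ALLOW
  req#7 t=4s: DENY
  req#8 t=5s: ALLOW

Answer: AADDDADA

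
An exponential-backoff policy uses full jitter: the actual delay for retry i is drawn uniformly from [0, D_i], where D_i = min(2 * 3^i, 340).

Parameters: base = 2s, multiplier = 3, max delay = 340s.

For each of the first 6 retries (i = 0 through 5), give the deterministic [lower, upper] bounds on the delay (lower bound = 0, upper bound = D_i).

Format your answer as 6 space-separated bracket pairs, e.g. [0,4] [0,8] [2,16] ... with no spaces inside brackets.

Computing bounds per retry:
  i=0: D_i=min(2*3^0,340)=2, bounds=[0,2]
  i=1: D_i=min(2*3^1,340)=6, bounds=[0,6]
  i=2: D_i=min(2*3^2,340)=18, bounds=[0,18]
  i=3: D_i=min(2*3^3,340)=54, bounds=[0,54]
  i=4: D_i=min(2*3^4,340)=162, bounds=[0,162]
  i=5: D_i=min(2*3^5,340)=340, bounds=[0,340]

Answer: [0,2] [0,6] [0,18] [0,54] [0,162] [0,340]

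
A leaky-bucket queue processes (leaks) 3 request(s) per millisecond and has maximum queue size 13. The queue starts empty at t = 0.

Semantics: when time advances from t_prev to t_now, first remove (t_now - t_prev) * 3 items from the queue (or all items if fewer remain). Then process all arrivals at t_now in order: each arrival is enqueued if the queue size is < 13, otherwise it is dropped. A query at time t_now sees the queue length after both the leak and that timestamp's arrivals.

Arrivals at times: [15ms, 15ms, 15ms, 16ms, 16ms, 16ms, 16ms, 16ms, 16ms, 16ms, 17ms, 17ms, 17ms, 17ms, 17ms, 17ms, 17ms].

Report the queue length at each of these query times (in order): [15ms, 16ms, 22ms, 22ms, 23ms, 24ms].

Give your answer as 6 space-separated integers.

Queue lengths at query times:
  query t=15ms: backlog = 3
  query t=16ms: backlog = 7
  query t=22ms: backlog = 0
  query t=22ms: backlog = 0
  query t=23ms: backlog = 0
  query t=24ms: backlog = 0

Answer: 3 7 0 0 0 0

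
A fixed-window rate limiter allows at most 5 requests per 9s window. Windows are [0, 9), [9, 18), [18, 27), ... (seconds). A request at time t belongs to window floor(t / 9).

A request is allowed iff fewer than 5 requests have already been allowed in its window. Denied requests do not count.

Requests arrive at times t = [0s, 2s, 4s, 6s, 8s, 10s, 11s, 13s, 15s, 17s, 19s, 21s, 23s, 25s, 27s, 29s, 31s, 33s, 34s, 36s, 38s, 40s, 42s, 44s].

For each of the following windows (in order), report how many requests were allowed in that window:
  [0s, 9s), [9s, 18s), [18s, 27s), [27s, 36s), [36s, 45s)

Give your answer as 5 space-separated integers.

Processing requests:
  req#1 t=0s (window 0): ALLOW
  req#2 t=2s (window 0): ALLOW
  req#3 t=4s (window 0): ALLOW
  req#4 t=6s (window 0): ALLOW
  req#5 t=8s (window 0): ALLOW
  req#6 t=10s (window 1): ALLOW
  req#7 t=11s (window 1): ALLOW
  req#8 t=13s (window 1): ALLOW
  req#9 t=15s (window 1): ALLOW
  req#10 t=17s (window 1): ALLOW
  req#11 t=19s (window 2): ALLOW
  req#12 t=21s (window 2): ALLOW
  req#13 t=23s (window 2): ALLOW
  req#14 t=25s (window 2): ALLOW
  req#15 t=27s (window 3): ALLOW
  req#16 t=29s (window 3): ALLOW
  req#17 t=31s (window 3): ALLOW
  req#18 t=33s (window 3): ALLOW
  req#19 t=34s (window 3): ALLOW
  req#20 t=36s (window 4): ALLOW
  req#21 t=38s (window 4): ALLOW
  req#22 t=40s (window 4): ALLOW
  req#23 t=42s (window 4): ALLOW
  req#24 t=44s (window 4): ALLOW

Allowed counts by window: 5 5 4 5 5

Answer: 5 5 4 5 5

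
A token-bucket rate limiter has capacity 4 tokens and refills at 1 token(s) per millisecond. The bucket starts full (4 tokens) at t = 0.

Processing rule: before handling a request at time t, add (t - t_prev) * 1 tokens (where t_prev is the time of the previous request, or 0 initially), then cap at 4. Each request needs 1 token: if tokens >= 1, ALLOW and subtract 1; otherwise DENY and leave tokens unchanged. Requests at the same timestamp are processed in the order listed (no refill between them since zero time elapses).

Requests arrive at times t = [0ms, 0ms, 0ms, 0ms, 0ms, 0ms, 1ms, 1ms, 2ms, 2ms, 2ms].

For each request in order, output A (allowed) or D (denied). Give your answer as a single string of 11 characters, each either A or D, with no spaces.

Answer: AAAADDADADD

Derivation:
Simulating step by step:
  req#1 t=0ms: ALLOW
  req#2 t=0ms: ALLOW
  req#3 t=0ms: ALLOW
  req#4 t=0ms: ALLOW
  req#5 t=0ms: DENY
  req#6 t=0ms: DENY
  req#7 t=1ms: ALLOW
  req#8 t=1ms: DENY
  req#9 t=2ms: ALLOW
  req#10 t=2ms: DENY
  req#11 t=2ms: DENY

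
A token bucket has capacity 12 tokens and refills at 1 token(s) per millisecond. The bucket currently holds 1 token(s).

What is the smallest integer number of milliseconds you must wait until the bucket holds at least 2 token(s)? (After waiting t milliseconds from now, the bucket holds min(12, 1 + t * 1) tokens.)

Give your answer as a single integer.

Need 1 + t * 1 >= 2, so t >= 1/1.
Smallest integer t = ceil(1/1) = 1.

Answer: 1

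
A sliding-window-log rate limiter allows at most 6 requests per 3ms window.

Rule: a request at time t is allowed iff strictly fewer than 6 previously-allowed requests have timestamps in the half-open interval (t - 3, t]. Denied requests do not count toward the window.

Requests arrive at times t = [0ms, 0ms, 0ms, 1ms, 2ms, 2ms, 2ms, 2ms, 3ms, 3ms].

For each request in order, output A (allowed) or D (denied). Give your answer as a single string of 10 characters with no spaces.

Answer: AAAAAADDAA

Derivation:
Tracking allowed requests in the window:
  req#1 t=0ms: ALLOW
  req#2 t=0ms: ALLOW
  req#3 t=0ms: ALLOW
  req#4 t=1ms: ALLOW
  req#5 t=2ms: ALLOW
  req#6 t=2ms: ALLOW
  req#7 t=2ms: DENY
  req#8 t=2ms: DENY
  req#9 t=3ms: ALLOW
  req#10 t=3ms: ALLOW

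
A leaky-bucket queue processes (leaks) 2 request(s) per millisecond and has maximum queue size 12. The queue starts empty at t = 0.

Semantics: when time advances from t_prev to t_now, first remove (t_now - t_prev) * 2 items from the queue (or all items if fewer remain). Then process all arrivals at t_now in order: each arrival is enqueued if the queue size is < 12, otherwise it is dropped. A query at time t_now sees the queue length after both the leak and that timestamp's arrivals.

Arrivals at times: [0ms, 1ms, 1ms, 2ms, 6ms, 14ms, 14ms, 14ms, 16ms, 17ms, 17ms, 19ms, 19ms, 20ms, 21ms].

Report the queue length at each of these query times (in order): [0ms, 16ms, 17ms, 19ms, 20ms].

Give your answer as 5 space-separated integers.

Answer: 1 1 2 2 1

Derivation:
Queue lengths at query times:
  query t=0ms: backlog = 1
  query t=16ms: backlog = 1
  query t=17ms: backlog = 2
  query t=19ms: backlog = 2
  query t=20ms: backlog = 1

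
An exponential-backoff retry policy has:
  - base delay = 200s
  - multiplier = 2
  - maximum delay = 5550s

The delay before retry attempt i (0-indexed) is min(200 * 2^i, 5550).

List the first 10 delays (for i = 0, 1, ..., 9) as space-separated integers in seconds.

Answer: 200 400 800 1600 3200 5550 5550 5550 5550 5550

Derivation:
Computing each delay:
  i=0: min(200*2^0, 5550) = 200
  i=1: min(200*2^1, 5550) = 400
  i=2: min(200*2^2, 5550) = 800
  i=3: min(200*2^3, 5550) = 1600
  i=4: min(200*2^4, 5550) = 3200
  i=5: min(200*2^5, 5550) = 5550
  i=6: min(200*2^6, 5550) = 5550
  i=7: min(200*2^7, 5550) = 5550
  i=8: min(200*2^8, 5550) = 5550
  i=9: min(200*2^9, 5550) = 5550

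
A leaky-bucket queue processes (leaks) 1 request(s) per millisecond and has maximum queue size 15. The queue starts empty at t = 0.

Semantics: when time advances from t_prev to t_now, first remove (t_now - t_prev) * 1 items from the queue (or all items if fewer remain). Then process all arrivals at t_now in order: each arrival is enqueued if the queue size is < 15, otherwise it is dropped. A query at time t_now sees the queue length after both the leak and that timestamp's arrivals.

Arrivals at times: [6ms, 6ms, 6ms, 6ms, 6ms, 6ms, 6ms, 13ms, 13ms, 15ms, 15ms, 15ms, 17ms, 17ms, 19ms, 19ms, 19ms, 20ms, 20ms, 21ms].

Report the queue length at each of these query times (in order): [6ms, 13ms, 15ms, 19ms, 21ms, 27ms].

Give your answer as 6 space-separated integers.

Answer: 7 2 3 4 5 0

Derivation:
Queue lengths at query times:
  query t=6ms: backlog = 7
  query t=13ms: backlog = 2
  query t=15ms: backlog = 3
  query t=19ms: backlog = 4
  query t=21ms: backlog = 5
  query t=27ms: backlog = 0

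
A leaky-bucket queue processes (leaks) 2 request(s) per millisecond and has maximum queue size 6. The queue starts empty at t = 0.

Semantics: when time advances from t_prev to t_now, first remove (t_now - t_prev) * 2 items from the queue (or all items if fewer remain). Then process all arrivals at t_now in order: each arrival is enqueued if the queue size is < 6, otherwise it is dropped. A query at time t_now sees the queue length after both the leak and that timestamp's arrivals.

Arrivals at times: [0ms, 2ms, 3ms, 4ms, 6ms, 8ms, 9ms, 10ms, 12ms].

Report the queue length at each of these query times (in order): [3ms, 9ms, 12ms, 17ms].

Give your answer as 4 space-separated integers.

Answer: 1 1 1 0

Derivation:
Queue lengths at query times:
  query t=3ms: backlog = 1
  query t=9ms: backlog = 1
  query t=12ms: backlog = 1
  query t=17ms: backlog = 0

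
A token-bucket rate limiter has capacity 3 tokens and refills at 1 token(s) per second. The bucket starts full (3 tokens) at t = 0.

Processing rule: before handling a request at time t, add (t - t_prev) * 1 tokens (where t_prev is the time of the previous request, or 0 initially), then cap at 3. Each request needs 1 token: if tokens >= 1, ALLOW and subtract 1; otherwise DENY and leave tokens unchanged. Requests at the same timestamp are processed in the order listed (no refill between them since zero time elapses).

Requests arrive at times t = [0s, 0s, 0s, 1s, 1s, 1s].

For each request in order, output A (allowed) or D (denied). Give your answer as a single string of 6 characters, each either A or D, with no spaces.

Answer: AAAADD

Derivation:
Simulating step by step:
  req#1 t=0s: ALLOW
  req#2 t=0s: ALLOW
  req#3 t=0s: ALLOW
  req#4 t=1s: ALLOW
  req#5 t=1s: DENY
  req#6 t=1s: DENY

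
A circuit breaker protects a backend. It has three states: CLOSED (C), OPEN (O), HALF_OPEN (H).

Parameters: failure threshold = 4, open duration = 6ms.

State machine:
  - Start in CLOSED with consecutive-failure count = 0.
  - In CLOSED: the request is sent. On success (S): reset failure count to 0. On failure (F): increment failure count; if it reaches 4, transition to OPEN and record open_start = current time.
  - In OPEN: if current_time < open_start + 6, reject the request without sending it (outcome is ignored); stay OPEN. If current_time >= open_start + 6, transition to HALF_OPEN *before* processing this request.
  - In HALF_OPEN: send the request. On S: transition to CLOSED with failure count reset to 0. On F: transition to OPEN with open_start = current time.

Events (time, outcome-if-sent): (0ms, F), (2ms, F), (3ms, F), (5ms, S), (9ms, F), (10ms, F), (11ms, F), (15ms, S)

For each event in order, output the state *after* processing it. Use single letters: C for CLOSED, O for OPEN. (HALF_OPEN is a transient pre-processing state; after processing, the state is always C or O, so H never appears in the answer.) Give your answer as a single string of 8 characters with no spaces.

Answer: CCCCCCCC

Derivation:
State after each event:
  event#1 t=0ms outcome=F: state=CLOSED
  event#2 t=2ms outcome=F: state=CLOSED
  event#3 t=3ms outcome=F: state=CLOSED
  event#4 t=5ms outcome=S: state=CLOSED
  event#5 t=9ms outcome=F: state=CLOSED
  event#6 t=10ms outcome=F: state=CLOSED
  event#7 t=11ms outcome=F: state=CLOSED
  event#8 t=15ms outcome=S: state=CLOSED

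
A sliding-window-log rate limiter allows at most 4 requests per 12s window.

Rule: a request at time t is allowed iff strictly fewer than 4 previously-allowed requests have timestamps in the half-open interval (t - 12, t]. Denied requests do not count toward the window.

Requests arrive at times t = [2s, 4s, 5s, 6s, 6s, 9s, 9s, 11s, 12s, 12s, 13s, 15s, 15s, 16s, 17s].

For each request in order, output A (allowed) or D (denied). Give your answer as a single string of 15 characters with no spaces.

Answer: AAAADDDDDDDADAA

Derivation:
Tracking allowed requests in the window:
  req#1 t=2s: ALLOW
  req#2 t=4s: ALLOW
  req#3 t=5s: ALLOW
  req#4 t=6s: ALLOW
  req#5 t=6s: DENY
  req#6 t=9s: DENY
  req#7 t=9s: DENY
  req#8 t=11s: DENY
  req#9 t=12s: DENY
  req#10 t=12s: DENY
  req#11 t=13s: DENY
  req#12 t=15s: ALLOW
  req#13 t=15s: DENY
  req#14 t=16s: ALLOW
  req#15 t=17s: ALLOW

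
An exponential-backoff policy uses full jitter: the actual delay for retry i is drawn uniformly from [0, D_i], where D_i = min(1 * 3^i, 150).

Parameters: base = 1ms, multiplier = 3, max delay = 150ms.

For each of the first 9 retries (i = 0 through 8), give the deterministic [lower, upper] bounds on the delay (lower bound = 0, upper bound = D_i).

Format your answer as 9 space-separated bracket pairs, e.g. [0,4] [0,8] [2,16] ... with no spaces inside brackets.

Computing bounds per retry:
  i=0: D_i=min(1*3^0,150)=1, bounds=[0,1]
  i=1: D_i=min(1*3^1,150)=3, bounds=[0,3]
  i=2: D_i=min(1*3^2,150)=9, bounds=[0,9]
  i=3: D_i=min(1*3^3,150)=27, bounds=[0,27]
  i=4: D_i=min(1*3^4,150)=81, bounds=[0,81]
  i=5: D_i=min(1*3^5,150)=150, bounds=[0,150]
  i=6: D_i=min(1*3^6,150)=150, bounds=[0,150]
  i=7: D_i=min(1*3^7,150)=150, bounds=[0,150]
  i=8: D_i=min(1*3^8,150)=150, bounds=[0,150]

Answer: [0,1] [0,3] [0,9] [0,27] [0,81] [0,150] [0,150] [0,150] [0,150]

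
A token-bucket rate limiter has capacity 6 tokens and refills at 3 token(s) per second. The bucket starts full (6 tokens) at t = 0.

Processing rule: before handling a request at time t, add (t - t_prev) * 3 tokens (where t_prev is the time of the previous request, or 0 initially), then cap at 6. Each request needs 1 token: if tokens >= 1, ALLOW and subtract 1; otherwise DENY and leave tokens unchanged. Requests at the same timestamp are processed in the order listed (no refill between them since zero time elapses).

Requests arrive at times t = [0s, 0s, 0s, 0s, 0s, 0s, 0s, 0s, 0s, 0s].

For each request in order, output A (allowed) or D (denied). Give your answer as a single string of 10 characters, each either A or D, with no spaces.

Simulating step by step:
  req#1 t=0s: ALLOW
  req#2 t=0s: ALLOW
  req#3 t=0s: ALLOW
  req#4 t=0s: ALLOW
  req#5 t=0s: ALLOW
  req#6 t=0s: ALLOW
  req#7 t=0s: DENY
  req#8 t=0s: DENY
  req#9 t=0s: DENY
  req#10 t=0s: DENY

Answer: AAAAAADDDD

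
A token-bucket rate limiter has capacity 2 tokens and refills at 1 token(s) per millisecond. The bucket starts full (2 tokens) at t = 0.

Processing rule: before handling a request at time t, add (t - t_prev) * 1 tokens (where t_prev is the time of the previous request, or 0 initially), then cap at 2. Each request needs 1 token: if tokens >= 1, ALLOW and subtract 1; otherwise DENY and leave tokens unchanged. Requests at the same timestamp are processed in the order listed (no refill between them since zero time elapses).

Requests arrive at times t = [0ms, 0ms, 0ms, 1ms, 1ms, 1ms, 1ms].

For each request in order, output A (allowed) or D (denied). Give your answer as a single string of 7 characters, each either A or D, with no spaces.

Answer: AADADDD

Derivation:
Simulating step by step:
  req#1 t=0ms: ALLOW
  req#2 t=0ms: ALLOW
  req#3 t=0ms: DENY
  req#4 t=1ms: ALLOW
  req#5 t=1ms: DENY
  req#6 t=1ms: DENY
  req#7 t=1ms: DENY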